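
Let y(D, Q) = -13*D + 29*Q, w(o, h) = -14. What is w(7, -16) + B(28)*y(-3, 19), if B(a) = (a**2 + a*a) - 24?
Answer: 910946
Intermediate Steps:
B(a) = -24 + 2*a**2 (B(a) = (a**2 + a**2) - 24 = 2*a**2 - 24 = -24 + 2*a**2)
w(7, -16) + B(28)*y(-3, 19) = -14 + (-24 + 2*28**2)*(-13*(-3) + 29*19) = -14 + (-24 + 2*784)*(39 + 551) = -14 + (-24 + 1568)*590 = -14 + 1544*590 = -14 + 910960 = 910946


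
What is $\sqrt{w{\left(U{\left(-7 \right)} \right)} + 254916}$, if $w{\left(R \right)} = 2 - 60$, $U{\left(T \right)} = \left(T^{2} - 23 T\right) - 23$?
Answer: $\sqrt{254858} \approx 504.83$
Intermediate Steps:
$U{\left(T \right)} = -23 + T^{2} - 23 T$
$w{\left(R \right)} = -58$ ($w{\left(R \right)} = 2 - 60 = -58$)
$\sqrt{w{\left(U{\left(-7 \right)} \right)} + 254916} = \sqrt{-58 + 254916} = \sqrt{254858}$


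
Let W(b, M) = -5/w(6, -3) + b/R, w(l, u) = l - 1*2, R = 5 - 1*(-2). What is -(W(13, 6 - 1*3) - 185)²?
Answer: -26656569/784 ≈ -34001.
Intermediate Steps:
R = 7 (R = 5 + 2 = 7)
w(l, u) = -2 + l (w(l, u) = l - 2 = -2 + l)
W(b, M) = -5/4 + b/7 (W(b, M) = -5/(-2 + 6) + b/7 = -5/4 + b*(⅐) = -5*¼ + b/7 = -5/4 + b/7)
-(W(13, 6 - 1*3) - 185)² = -((-5/4 + (⅐)*13) - 185)² = -((-5/4 + 13/7) - 185)² = -(17/28 - 185)² = -(-5163/28)² = -1*26656569/784 = -26656569/784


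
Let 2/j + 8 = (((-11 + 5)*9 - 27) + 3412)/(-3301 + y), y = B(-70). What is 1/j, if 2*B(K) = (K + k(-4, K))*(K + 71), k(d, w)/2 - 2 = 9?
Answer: -29931/6650 ≈ -4.5009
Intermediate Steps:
k(d, w) = 22 (k(d, w) = 4 + 2*9 = 4 + 18 = 22)
B(K) = (22 + K)*(71 + K)/2 (B(K) = ((K + 22)*(K + 71))/2 = ((22 + K)*(71 + K))/2 = (22 + K)*(71 + K)/2)
y = -24 (y = 781 + (1/2)*(-70)**2 + (93/2)*(-70) = 781 + (1/2)*4900 - 3255 = 781 + 2450 - 3255 = -24)
j = -6650/29931 (j = 2/(-8 + (((-11 + 5)*9 - 27) + 3412)/(-3301 - 24)) = 2/(-8 + ((-6*9 - 27) + 3412)/(-3325)) = 2/(-8 + ((-54 - 27) + 3412)*(-1/3325)) = 2/(-8 + (-81 + 3412)*(-1/3325)) = 2/(-8 + 3331*(-1/3325)) = 2/(-8 - 3331/3325) = 2/(-29931/3325) = 2*(-3325/29931) = -6650/29931 ≈ -0.22218)
1/j = 1/(-6650/29931) = -29931/6650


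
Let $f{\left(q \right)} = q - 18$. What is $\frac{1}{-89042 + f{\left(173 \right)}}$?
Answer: $- \frac{1}{88887} \approx -1.125 \cdot 10^{-5}$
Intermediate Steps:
$f{\left(q \right)} = -18 + q$ ($f{\left(q \right)} = q - 18 = -18 + q$)
$\frac{1}{-89042 + f{\left(173 \right)}} = \frac{1}{-89042 + \left(-18 + 173\right)} = \frac{1}{-89042 + 155} = \frac{1}{-88887} = - \frac{1}{88887}$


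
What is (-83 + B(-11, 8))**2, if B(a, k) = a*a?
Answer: 1444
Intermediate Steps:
B(a, k) = a**2
(-83 + B(-11, 8))**2 = (-83 + (-11)**2)**2 = (-83 + 121)**2 = 38**2 = 1444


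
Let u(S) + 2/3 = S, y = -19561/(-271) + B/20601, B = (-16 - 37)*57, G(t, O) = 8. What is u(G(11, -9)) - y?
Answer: -120405472/1860957 ≈ -64.701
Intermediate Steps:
B = -3021 (B = -53*57 = -3021)
y = 134052490/1860957 (y = -19561/(-271) - 3021/20601 = -19561*(-1/271) - 3021*1/20601 = 19561/271 - 1007/6867 = 134052490/1860957 ≈ 72.034)
u(S) = -⅔ + S
u(G(11, -9)) - y = (-⅔ + 8) - 1*134052490/1860957 = 22/3 - 134052490/1860957 = -120405472/1860957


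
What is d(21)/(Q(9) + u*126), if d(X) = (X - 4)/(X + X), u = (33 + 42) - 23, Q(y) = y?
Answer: 17/275562 ≈ 6.1692e-5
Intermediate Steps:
u = 52 (u = 75 - 23 = 52)
d(X) = (-4 + X)/(2*X) (d(X) = (-4 + X)/((2*X)) = (-4 + X)*(1/(2*X)) = (-4 + X)/(2*X))
d(21)/(Q(9) + u*126) = ((1/2)*(-4 + 21)/21)/(9 + 52*126) = ((1/2)*(1/21)*17)/(9 + 6552) = (17/42)/6561 = (17/42)*(1/6561) = 17/275562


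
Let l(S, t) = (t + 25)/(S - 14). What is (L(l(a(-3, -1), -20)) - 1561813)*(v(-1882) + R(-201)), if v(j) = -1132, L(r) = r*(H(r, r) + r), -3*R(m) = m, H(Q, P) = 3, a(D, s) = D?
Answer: 480702859155/289 ≈ 1.6633e+9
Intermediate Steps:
l(S, t) = (25 + t)/(-14 + S)
R(m) = -m/3
L(r) = r*(3 + r)
(L(l(a(-3, -1), -20)) - 1561813)*(v(-1882) + R(-201)) = (((25 - 20)/(-14 - 3))*(3 + (25 - 20)/(-14 - 3)) - 1561813)*(-1132 - ⅓*(-201)) = ((5/(-17))*(3 + 5/(-17)) - 1561813)*(-1132 + 67) = ((-1/17*5)*(3 - 1/17*5) - 1561813)*(-1065) = (-5*(3 - 5/17)/17 - 1561813)*(-1065) = (-5/17*46/17 - 1561813)*(-1065) = (-230/289 - 1561813)*(-1065) = -451364187/289*(-1065) = 480702859155/289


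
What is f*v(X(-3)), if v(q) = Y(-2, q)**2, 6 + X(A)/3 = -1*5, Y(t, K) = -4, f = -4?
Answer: -64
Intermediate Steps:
X(A) = -33 (X(A) = -18 + 3*(-1*5) = -18 + 3*(-5) = -18 - 15 = -33)
v(q) = 16 (v(q) = (-4)**2 = 16)
f*v(X(-3)) = -4*16 = -64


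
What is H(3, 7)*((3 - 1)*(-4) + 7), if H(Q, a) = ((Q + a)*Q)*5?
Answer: -150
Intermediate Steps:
H(Q, a) = 5*Q*(Q + a) (H(Q, a) = (Q*(Q + a))*5 = 5*Q*(Q + a))
H(3, 7)*((3 - 1)*(-4) + 7) = (5*3*(3 + 7))*((3 - 1)*(-4) + 7) = (5*3*10)*(2*(-4) + 7) = 150*(-8 + 7) = 150*(-1) = -150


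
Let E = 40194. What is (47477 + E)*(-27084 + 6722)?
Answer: -1785156902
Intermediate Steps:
(47477 + E)*(-27084 + 6722) = (47477 + 40194)*(-27084 + 6722) = 87671*(-20362) = -1785156902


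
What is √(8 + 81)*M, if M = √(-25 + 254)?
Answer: √20381 ≈ 142.76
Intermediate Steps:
M = √229 ≈ 15.133
√(8 + 81)*M = √(8 + 81)*√229 = √89*√229 = √20381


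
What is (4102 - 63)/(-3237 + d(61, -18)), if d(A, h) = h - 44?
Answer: -4039/3299 ≈ -1.2243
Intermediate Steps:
d(A, h) = -44 + h
(4102 - 63)/(-3237 + d(61, -18)) = (4102 - 63)/(-3237 + (-44 - 18)) = 4039/(-3237 - 62) = 4039/(-3299) = 4039*(-1/3299) = -4039/3299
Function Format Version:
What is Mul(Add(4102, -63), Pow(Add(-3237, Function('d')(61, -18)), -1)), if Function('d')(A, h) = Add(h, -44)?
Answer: Rational(-4039, 3299) ≈ -1.2243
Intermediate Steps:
Function('d')(A, h) = Add(-44, h)
Mul(Add(4102, -63), Pow(Add(-3237, Function('d')(61, -18)), -1)) = Mul(Add(4102, -63), Pow(Add(-3237, Add(-44, -18)), -1)) = Mul(4039, Pow(Add(-3237, -62), -1)) = Mul(4039, Pow(-3299, -1)) = Mul(4039, Rational(-1, 3299)) = Rational(-4039, 3299)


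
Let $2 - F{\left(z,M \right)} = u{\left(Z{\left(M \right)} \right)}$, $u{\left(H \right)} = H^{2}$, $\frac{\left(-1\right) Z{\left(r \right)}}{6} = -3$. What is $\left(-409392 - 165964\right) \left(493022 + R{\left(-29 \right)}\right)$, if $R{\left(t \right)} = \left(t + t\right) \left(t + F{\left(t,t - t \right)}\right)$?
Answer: $-295376263280$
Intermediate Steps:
$Z{\left(r \right)} = 18$ ($Z{\left(r \right)} = \left(-6\right) \left(-3\right) = 18$)
$F{\left(z,M \right)} = -322$ ($F{\left(z,M \right)} = 2 - 18^{2} = 2 - 324 = -322$)
$R{\left(t \right)} = 2 t \left(-322 + t\right)$ ($R{\left(t \right)} = \left(t + t\right) \left(t - 322\right) = 2 t \left(-322 + t\right)$)
$\left(-409392 - 165964\right) \left(493022 + R{\left(-29 \right)}\right) = \left(-409392 - 165964\right) \left(493022 + 2 \left(-29\right) \left(-322 - 29\right)\right) = - 575356 \left(493022 + 2 \left(-29\right) \left(-351\right)\right) = - 575356 \left(493022 + 20358\right) = \left(-575356\right) 513380 = -295376263280$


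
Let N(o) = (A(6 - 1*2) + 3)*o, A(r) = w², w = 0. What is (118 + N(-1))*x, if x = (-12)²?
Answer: 16560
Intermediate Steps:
A(r) = 0 (A(r) = 0² = 0)
x = 144
N(o) = 3*o (N(o) = (0 + 3)*o = 3*o)
(118 + N(-1))*x = (118 + 3*(-1))*144 = (118 - 3)*144 = 115*144 = 16560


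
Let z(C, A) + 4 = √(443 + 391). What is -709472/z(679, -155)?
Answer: 709472/(4 - √834) ≈ -28517.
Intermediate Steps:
z(C, A) = -4 + √834 (z(C, A) = -4 + √(443 + 391) = -4 + √834)
-709472/z(679, -155) = -709472/(-4 + √834)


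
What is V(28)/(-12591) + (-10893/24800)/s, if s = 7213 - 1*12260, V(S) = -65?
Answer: 8272917763/1575960069600 ≈ 0.0052494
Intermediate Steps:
s = -5047 (s = 7213 - 12260 = -5047)
V(28)/(-12591) + (-10893/24800)/s = -65/(-12591) - 10893/24800/(-5047) = -65*(-1/12591) - 10893*1/24800*(-1/5047) = 65/12591 - 10893/24800*(-1/5047) = 65/12591 + 10893/125165600 = 8272917763/1575960069600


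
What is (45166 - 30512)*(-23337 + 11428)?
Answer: -174514486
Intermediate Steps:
(45166 - 30512)*(-23337 + 11428) = 14654*(-11909) = -174514486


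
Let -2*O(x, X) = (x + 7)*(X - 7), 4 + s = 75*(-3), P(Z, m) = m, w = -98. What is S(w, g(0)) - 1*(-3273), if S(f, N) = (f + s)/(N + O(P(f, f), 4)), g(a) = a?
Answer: 298061/91 ≈ 3275.4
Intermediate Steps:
s = -229 (s = -4 + 75*(-3) = -4 - 225 = -229)
O(x, X) = -(-7 + X)*(7 + x)/2 (O(x, X) = -(x + 7)*(X - 7)/2 = -(7 + x)*(-7 + X)/2 = -(-7 + X)*(7 + x)/2)
S(f, N) = (-229 + f)/(21/2 + N + 3*f/2) (S(f, N) = (f - 229)/(N + (49/2 - 7/2*4 + 7*f/2 - 1/2*4*f)) = (-229 + f)/(N + (49/2 - 14 + 7*f/2 - 2*f)) = (-229 + f)/(N + (21/2 + 3*f/2)) = (-229 + f)/(21/2 + N + 3*f/2))
S(w, g(0)) - 1*(-3273) = 2*(-229 - 98)/(21 + 2*0 + 3*(-98)) - 1*(-3273) = 2*(-327)/(21 + 0 - 294) + 3273 = 2*(-327)/(-273) + 3273 = 2*(-1/273)*(-327) + 3273 = 218/91 + 3273 = 298061/91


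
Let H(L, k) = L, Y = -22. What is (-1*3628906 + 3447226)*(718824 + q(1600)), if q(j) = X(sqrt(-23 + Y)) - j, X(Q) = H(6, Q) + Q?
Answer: -130306346400 - 545040*I*sqrt(5) ≈ -1.3031e+11 - 1.2187e+6*I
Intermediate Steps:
X(Q) = 6 + Q
q(j) = 6 - j + 3*I*sqrt(5) (q(j) = (6 + sqrt(-23 - 22)) - j = (6 + sqrt(-45)) - j = (6 + 3*I*sqrt(5)) - j = 6 - j + 3*I*sqrt(5))
(-1*3628906 + 3447226)*(718824 + q(1600)) = (-1*3628906 + 3447226)*(718824 + (6 - 1*1600 + 3*I*sqrt(5))) = (-3628906 + 3447226)*(718824 + (6 - 1600 + 3*I*sqrt(5))) = -181680*(718824 + (-1594 + 3*I*sqrt(5))) = -181680*(717230 + 3*I*sqrt(5)) = -130306346400 - 545040*I*sqrt(5)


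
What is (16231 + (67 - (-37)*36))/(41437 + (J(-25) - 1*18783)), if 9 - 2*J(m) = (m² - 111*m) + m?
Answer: 17630/20971 ≈ 0.84068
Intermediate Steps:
J(m) = 9/2 + 55*m - m²/2 (J(m) = 9/2 - ((m² - 111*m) + m)/2 = 9/2 - (m² - 110*m)/2 = 9/2 + (55*m - m²/2) = 9/2 + 55*m - m²/2)
(16231 + (67 - (-37)*36))/(41437 + (J(-25) - 1*18783)) = (16231 + (67 - (-37)*36))/(41437 + ((9/2 + 55*(-25) - ½*(-25)²) - 1*18783)) = (16231 + (67 - 37*(-36)))/(41437 + ((9/2 - 1375 - ½*625) - 18783)) = (16231 + (67 + 1332))/(41437 + ((9/2 - 1375 - 625/2) - 18783)) = (16231 + 1399)/(41437 + (-1683 - 18783)) = 17630/(41437 - 20466) = 17630/20971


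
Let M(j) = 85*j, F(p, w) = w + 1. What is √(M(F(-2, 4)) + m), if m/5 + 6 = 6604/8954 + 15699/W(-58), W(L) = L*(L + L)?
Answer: √914669416110/47212 ≈ 20.257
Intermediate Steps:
W(L) = 2*L² (W(L) = L*(2*L) = 2*L²)
F(p, w) = 1 + w
m = -441136285/30121256 (m = -30 + 5*(6604/8954 + 15699/((2*(-58)²))) = -30 + 5*(6604*(1/8954) + 15699/((2*3364))) = -30 + 5*(3302/4477 + 15699/6728) = -30 + 5*(92500279/30121256) = -30 + 462501395/30121256 = -441136285/30121256 ≈ -14.645)
√(M(F(-2, 4)) + m) = √(85*(1 + 4) - 441136285/30121256) = √(85*5 - 441136285/30121256) = √(425 - 441136285/30121256) = √(12360397515/30121256) = √914669416110/47212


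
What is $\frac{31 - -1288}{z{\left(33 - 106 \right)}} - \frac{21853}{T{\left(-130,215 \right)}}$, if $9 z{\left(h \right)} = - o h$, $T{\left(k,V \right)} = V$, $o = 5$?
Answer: $- \frac{1084816}{15695} \approx -69.119$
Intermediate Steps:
$z{\left(h \right)} = - \frac{5 h}{9}$ ($z{\left(h \right)} = \frac{\left(-1\right) 5 h}{9} = \frac{\left(-5\right) h}{9} = - \frac{5 h}{9}$)
$\frac{31 - -1288}{z{\left(33 - 106 \right)}} - \frac{21853}{T{\left(-130,215 \right)}} = \frac{31 - -1288}{\left(- \frac{5}{9}\right) \left(33 - 106\right)} - \frac{21853}{215} = \frac{31 + 1288}{\left(- \frac{5}{9}\right) \left(-73\right)} - \frac{21853}{215} = \frac{1319}{\frac{365}{9}} - \frac{21853}{215} = 1319 \cdot \frac{9}{365} - \frac{21853}{215} = \frac{11871}{365} - \frac{21853}{215} = - \frac{1084816}{15695}$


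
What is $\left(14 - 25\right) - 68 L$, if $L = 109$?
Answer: $-7423$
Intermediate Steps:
$\left(14 - 25\right) - 68 L = \left(14 - 25\right) - 7412 = -11 - 7412 = -7423$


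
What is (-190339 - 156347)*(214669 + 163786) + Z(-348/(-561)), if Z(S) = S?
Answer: -24535344374194/187 ≈ -1.3121e+11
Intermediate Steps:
(-190339 - 156347)*(214669 + 163786) + Z(-348/(-561)) = (-190339 - 156347)*(214669 + 163786) - 348/(-561) = -346686*378455 - 348*(-1/561) = -131205050130 + 116/187 = -24535344374194/187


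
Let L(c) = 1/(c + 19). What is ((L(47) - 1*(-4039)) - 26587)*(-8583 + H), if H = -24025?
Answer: 24263074768/33 ≈ 7.3524e+8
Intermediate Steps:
L(c) = 1/(19 + c)
((L(47) - 1*(-4039)) - 26587)*(-8583 + H) = ((1/(19 + 47) - 1*(-4039)) - 26587)*(-8583 - 24025) = ((1/66 + 4039) - 26587)*(-32608) = (266575/66 - 26587)*(-32608) = -1488167/66*(-32608) = 24263074768/33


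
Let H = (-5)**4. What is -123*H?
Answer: -76875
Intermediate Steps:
H = 625
-123*H = -123*625 = -76875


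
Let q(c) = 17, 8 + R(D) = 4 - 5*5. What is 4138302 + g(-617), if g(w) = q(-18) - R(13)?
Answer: 4138348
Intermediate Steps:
R(D) = -29 (R(D) = -8 + (4 - 5*5) = -8 + (4 - 25) = -8 - 21 = -29)
g(w) = 46 (g(w) = 17 - 1*(-29) = 17 + 29 = 46)
4138302 + g(-617) = 4138302 + 46 = 4138348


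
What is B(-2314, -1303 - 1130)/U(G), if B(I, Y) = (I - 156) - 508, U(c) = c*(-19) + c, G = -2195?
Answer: -1489/19755 ≈ -0.075373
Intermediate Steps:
U(c) = -18*c (U(c) = -19*c + c = -18*c)
B(I, Y) = -664 + I (B(I, Y) = (-156 + I) - 508 = -664 + I)
B(-2314, -1303 - 1130)/U(G) = (-664 - 2314)/((-18*(-2195))) = -2978/39510 = -2978*1/39510 = -1489/19755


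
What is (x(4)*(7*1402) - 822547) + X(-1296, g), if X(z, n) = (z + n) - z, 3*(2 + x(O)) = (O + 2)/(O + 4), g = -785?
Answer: -1681013/2 ≈ -8.4051e+5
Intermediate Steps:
x(O) = -2 + (2 + O)/(3*(4 + O)) (x(O) = -2 + ((O + 2)/(O + 4))/3 = -2 + ((2 + O)/(4 + O))/3 = -2 + (2 + O)/(3*(4 + O)))
X(z, n) = n (X(z, n) = (n + z) - z = n)
(x(4)*(7*1402) - 822547) + X(-1296, g) = (((-22 - 5*4)/(3*(4 + 4)))*(7*1402) - 822547) - 785 = (((⅓)*(-22 - 20)/8)*9814 - 822547) - 785 = (((⅓)*(⅛)*(-42))*9814 - 822547) - 785 = (-7/4*9814 - 822547) - 785 = (-34349/2 - 822547) - 785 = -1679443/2 - 785 = -1681013/2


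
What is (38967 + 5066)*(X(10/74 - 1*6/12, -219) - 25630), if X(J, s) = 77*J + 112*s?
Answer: -163528478443/74 ≈ -2.2098e+9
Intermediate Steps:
(38967 + 5066)*(X(10/74 - 1*6/12, -219) - 25630) = (38967 + 5066)*((77*(10/74 - 1*6/12) + 112*(-219)) - 25630) = 44033*((77*(10*(1/74) - 6*1/12) - 24528) - 25630) = 44033*((77*(5/37 - ½) - 24528) - 25630) = 44033*((77*(-27/74) - 24528) - 25630) = 44033*((-2079/74 - 24528) - 25630) = 44033*(-1817151/74 - 25630) = 44033*(-3713771/74) = -163528478443/74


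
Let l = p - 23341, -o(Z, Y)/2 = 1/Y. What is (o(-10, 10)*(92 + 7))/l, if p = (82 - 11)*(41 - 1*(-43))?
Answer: 99/86885 ≈ 0.0011394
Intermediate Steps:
o(Z, Y) = -2/Y
p = 5964 (p = 71*(41 + 43) = 71*84 = 5964)
l = -17377 (l = 5964 - 23341 = -17377)
(o(-10, 10)*(92 + 7))/l = ((-2/10)*(92 + 7))/(-17377) = (-2*⅒*99)*(-1/17377) = -⅕*99*(-1/17377) = -99/5*(-1/17377) = 99/86885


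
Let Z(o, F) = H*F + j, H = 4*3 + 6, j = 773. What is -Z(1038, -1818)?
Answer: 31951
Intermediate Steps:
H = 18 (H = 12 + 6 = 18)
Z(o, F) = 773 + 18*F (Z(o, F) = 18*F + 773 = 773 + 18*F)
-Z(1038, -1818) = -(773 + 18*(-1818)) = -(773 - 32724) = -1*(-31951) = 31951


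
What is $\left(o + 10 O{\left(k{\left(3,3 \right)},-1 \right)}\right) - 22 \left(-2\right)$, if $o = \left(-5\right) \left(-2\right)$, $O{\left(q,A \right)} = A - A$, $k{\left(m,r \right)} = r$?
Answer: $54$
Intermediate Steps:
$O{\left(q,A \right)} = 0$
$o = 10$
$\left(o + 10 O{\left(k{\left(3,3 \right)},-1 \right)}\right) - 22 \left(-2\right) = \left(10 + 10 \cdot 0\right) - 22 \left(-2\right) = \left(10 + 0\right) - -44 = 10 + 44 = 54$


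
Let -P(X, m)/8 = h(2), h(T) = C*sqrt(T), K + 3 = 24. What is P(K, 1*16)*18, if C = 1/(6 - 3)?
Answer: -48*sqrt(2) ≈ -67.882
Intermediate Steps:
C = 1/3 ≈ 0.33333
K = 21 (K = -3 + 24 = 21)
h(T) = sqrt(T)/3
P(X, m) = -8*sqrt(2)/3
P(K, 1*16)*18 = -8*sqrt(2)/3*18 = -48*sqrt(2)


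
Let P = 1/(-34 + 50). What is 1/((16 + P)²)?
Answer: 256/66049 ≈ 0.0038759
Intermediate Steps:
P = 1/16 ≈ 0.062500
1/((16 + P)²) = 1/((16 + 1/16)²) = 1/((257/16)²) = 1/(66049/256) = 256/66049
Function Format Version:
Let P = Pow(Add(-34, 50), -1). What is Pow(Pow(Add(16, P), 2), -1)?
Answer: Rational(256, 66049) ≈ 0.0038759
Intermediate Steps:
P = Rational(1, 16) (P = Pow(16, -1) = Rational(1, 16) ≈ 0.062500)
Pow(Pow(Add(16, P), 2), -1) = Pow(Pow(Add(16, Rational(1, 16)), 2), -1) = Pow(Pow(Rational(257, 16), 2), -1) = Pow(Rational(66049, 256), -1) = Rational(256, 66049)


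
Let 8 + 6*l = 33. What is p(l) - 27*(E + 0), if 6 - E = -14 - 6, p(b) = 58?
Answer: -644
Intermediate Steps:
l = 25/6 (l = -4/3 + (⅙)*33 = -4/3 + 11/2 = 25/6 ≈ 4.1667)
E = 26 (E = 6 - (-14 - 6) = 6 - 1*(-20) = 6 + 20 = 26)
p(l) - 27*(E + 0) = 58 - 27*(26 + 0) = 58 - 27*26 = 58 - 702 = -644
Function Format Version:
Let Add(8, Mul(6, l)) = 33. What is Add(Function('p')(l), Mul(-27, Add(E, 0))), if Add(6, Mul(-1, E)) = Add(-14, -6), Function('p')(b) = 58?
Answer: -644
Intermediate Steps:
l = Rational(25, 6) (l = Add(Rational(-4, 3), Mul(Rational(1, 6), 33)) = Add(Rational(-4, 3), Rational(11, 2)) = Rational(25, 6) ≈ 4.1667)
E = 26 (E = Add(6, Mul(-1, Add(-14, -6))) = Add(6, Mul(-1, -20)) = Add(6, 20) = 26)
Add(Function('p')(l), Mul(-27, Add(E, 0))) = Add(58, Mul(-27, Add(26, 0))) = Add(58, Mul(-27, 26)) = Add(58, -702) = -644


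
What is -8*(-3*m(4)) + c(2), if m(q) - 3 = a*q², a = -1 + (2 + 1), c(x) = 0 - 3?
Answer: 837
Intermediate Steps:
c(x) = -3
a = 2 (a = -1 + 3 = 2)
m(q) = 3 + 2*q²
-8*(-3*m(4)) + c(2) = -8*(-3*(3 + 2*4²)) - 3 = -8*(-3*(3 + 2*16)) - 3 = -8*(-3*(3 + 32)) - 3 = -8*(-3*35) - 3 = -(-840) - 3 = -8*(-105) - 3 = 840 - 3 = 837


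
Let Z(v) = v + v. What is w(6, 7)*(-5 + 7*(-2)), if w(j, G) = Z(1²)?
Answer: -38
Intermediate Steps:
Z(v) = 2*v
w(j, G) = 2 (w(j, G) = 2*1² = 2*1 = 2)
w(6, 7)*(-5 + 7*(-2)) = 2*(-5 + 7*(-2)) = 2*(-5 - 14) = 2*(-19) = -38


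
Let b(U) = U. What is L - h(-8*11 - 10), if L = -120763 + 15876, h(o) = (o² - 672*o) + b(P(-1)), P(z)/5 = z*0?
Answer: -180347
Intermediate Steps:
P(z) = 0 (P(z) = 5*(z*0) = 5*0 = 0)
h(o) = o² - 672*o (h(o) = (o² - 672*o) + 0 = o² - 672*o)
L = -104887
L - h(-8*11 - 10) = -104887 - (-8*11 - 10)*(-672 + (-8*11 - 10)) = -104887 - (-88 - 10)*(-672 + (-88 - 10)) = -104887 - (-98)*(-672 - 98) = -104887 - (-98)*(-770) = -104887 - 1*75460 = -104887 - 75460 = -180347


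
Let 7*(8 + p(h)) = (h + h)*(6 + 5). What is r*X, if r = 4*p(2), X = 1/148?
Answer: -12/259 ≈ -0.046332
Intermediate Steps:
X = 1/148 ≈ 0.0067568
p(h) = -8 + 22*h/7 (p(h) = -8 + ((h + h)*(6 + 5))/7 = -8 + ((2*h)*11)/7 = -8 + (22*h)/7 = -8 + 22*h/7)
r = -48/7 (r = 4*(-8 + (22/7)*2) = 4*(-8 + 44/7) = 4*(-12/7) = -48/7 ≈ -6.8571)
r*X = -48/7*1/148 = -12/259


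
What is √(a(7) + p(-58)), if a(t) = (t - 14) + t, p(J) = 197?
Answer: √197 ≈ 14.036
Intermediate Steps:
a(t) = -14 + 2*t (a(t) = (-14 + t) + t = -14 + 2*t)
√(a(7) + p(-58)) = √((-14 + 2*7) + 197) = √((-14 + 14) + 197) = √(0 + 197) = √197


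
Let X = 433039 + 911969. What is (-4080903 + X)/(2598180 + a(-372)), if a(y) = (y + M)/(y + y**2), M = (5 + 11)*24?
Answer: -31465528395/29881668181 ≈ -1.0530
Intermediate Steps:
M = 384 (M = 16*24 = 384)
X = 1345008
a(y) = (384 + y)/(y + y**2) (a(y) = (y + 384)/(y + y**2) = (384 + y)/(y + y**2))
(-4080903 + X)/(2598180 + a(-372)) = (-4080903 + 1345008)/(2598180 + (384 - 372)/((-372)*(1 - 372))) = -2735895/(2598180 - 1/372*12/(-371)) = -2735895/(2598180 - 1/372*(-1/371)*12) = -2735895/(2598180 + 1/11501) = -2735895/29881668181/11501 = -2735895*11501/29881668181 = -31465528395/29881668181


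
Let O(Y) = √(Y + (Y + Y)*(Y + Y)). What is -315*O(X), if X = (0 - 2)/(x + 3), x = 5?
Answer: 0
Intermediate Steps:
X = -¼ (X = (0 - 2)/(5 + 3) = -2/8 = -2*⅛ = -¼ ≈ -0.25000)
O(Y) = √(Y + 4*Y²) (O(Y) = √(Y + (2*Y)*(2*Y)) = √(Y + 4*Y²))
-315*O(X) = -315*I*√(1 + 4*(-¼))/2 = -315*I*√(1 - 1)/2 = -315*√(-¼*0) = -315*√0 = -315*0 = 0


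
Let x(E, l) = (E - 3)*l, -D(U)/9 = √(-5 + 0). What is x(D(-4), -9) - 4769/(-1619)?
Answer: 48482/1619 + 81*I*√5 ≈ 29.946 + 181.12*I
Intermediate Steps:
D(U) = -9*I*√5 (D(U) = -9*√(-5 + 0) = -9*I*√5)
x(E, l) = l*(-3 + E) (x(E, l) = (-3 + E)*l = l*(-3 + E))
x(D(-4), -9) - 4769/(-1619) = -9*(-3 - 9*I*√5) - 4769/(-1619) = (27 + 81*I*√5) - 4769*(-1/1619) = (27 + 81*I*√5) + 4769/1619 = 48482/1619 + 81*I*√5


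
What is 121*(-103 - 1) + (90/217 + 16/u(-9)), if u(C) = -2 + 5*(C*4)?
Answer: -35498542/2821 ≈ -12584.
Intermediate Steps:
u(C) = -2 + 20*C (u(C) = -2 + 5*(4*C) = -2 + 20*C)
121*(-103 - 1) + (90/217 + 16/u(-9)) = 121*(-103 - 1) + (90/217 + 16/(-2 + 20*(-9))) = 121*(-104) + (90*(1/217) + 16/(-2 - 180)) = -12584 + (90/217 + 16/(-182)) = -12584 + (90/217 + 16*(-1/182)) = -12584 + (90/217 - 8/91) = -12584 + 922/2821 = -35498542/2821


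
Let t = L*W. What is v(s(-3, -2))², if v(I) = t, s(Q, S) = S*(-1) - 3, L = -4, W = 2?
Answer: 64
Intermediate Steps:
s(Q, S) = -3 - S (s(Q, S) = -S - 3 = -3 - S)
t = -8 (t = -4*2 = -8)
v(I) = -8
v(s(-3, -2))² = (-8)² = 64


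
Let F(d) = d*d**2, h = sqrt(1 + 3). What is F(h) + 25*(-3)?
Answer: -67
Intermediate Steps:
h = 2 (h = sqrt(4) = 2)
F(d) = d**3
F(h) + 25*(-3) = 2**3 + 25*(-3) = 8 - 75 = -67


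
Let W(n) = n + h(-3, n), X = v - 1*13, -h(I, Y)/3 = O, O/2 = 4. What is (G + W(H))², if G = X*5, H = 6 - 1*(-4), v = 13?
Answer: 196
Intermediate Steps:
O = 8 (O = 2*4 = 8)
h(I, Y) = -24 (h(I, Y) = -3*8 = -24)
X = 0 (X = 13 - 1*13 = 13 - 13 = 0)
H = 10 (H = 6 + 4 = 10)
W(n) = -24 + n (W(n) = n - 24 = -24 + n)
G = 0 (G = 0*5 = 0)
(G + W(H))² = (0 + (-24 + 10))² = (0 - 14)² = (-14)² = 196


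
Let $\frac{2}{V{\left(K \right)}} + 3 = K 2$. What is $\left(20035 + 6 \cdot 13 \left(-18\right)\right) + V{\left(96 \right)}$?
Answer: $\frac{3521261}{189} \approx 18631.0$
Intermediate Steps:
$V{\left(K \right)} = \frac{2}{-3 + 2 K}$ ($V{\left(K \right)} = \frac{2}{-3 + K 2} = \frac{2}{-3 + 2 K}$)
$\left(20035 + 6 \cdot 13 \left(-18\right)\right) + V{\left(96 \right)} = \left(20035 + 6 \cdot 13 \left(-18\right)\right) + \frac{2}{-3 + 2 \cdot 96} = \left(20035 + 78 \left(-18\right)\right) + \frac{2}{-3 + 192} = \left(20035 - 1404\right) + \frac{2}{189} = 18631 + 2 \cdot \frac{1}{189} = 18631 + \frac{2}{189} = \frac{3521261}{189}$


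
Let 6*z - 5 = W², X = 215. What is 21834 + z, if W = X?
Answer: 29539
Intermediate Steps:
W = 215
z = 7705 (z = ⅚ + (⅙)*215² = ⅚ + (⅙)*46225 = ⅚ + 46225/6 = 7705)
21834 + z = 21834 + 7705 = 29539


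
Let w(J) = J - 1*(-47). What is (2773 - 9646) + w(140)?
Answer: -6686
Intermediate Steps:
w(J) = 47 + J (w(J) = J + 47 = 47 + J)
(2773 - 9646) + w(140) = (2773 - 9646) + (47 + 140) = -6873 + 187 = -6686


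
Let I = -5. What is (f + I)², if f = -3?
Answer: 64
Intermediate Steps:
(f + I)² = (-3 - 5)² = (-8)² = 64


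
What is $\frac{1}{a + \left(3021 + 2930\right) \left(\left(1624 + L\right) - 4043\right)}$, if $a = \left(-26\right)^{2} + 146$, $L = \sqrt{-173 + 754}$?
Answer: $- \frac{14394647}{207185286487628} - \frac{5951 \sqrt{581}}{207185286487628} \approx -7.017 \cdot 10^{-8}$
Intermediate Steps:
$L = \sqrt{581} \approx 24.104$
$a = 822$ ($a = 676 + 146 = 822$)
$\frac{1}{a + \left(3021 + 2930\right) \left(\left(1624 + L\right) - 4043\right)} = \frac{1}{822 + \left(3021 + 2930\right) \left(\left(1624 + \sqrt{581}\right) - 4043\right)} = \frac{1}{822 + 5951 \left(-2419 + \sqrt{581}\right)} = \frac{1}{822 - \left(14395469 - 5951 \sqrt{581}\right)} = \frac{1}{-14394647 + 5951 \sqrt{581}}$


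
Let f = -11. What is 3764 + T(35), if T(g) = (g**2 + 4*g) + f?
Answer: 5118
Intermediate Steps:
T(g) = -11 + g**2 + 4*g (T(g) = (g**2 + 4*g) - 11 = -11 + g**2 + 4*g)
3764 + T(35) = 3764 + (-11 + 35**2 + 4*35) = 3764 + (-11 + 1225 + 140) = 3764 + 1354 = 5118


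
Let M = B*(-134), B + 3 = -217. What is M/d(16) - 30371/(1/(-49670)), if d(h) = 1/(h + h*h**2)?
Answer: 1629749330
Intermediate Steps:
B = -220 (B = -3 - 217 = -220)
d(h) = 1/(h + h**3)
M = 29480 (M = -220*(-134) = 29480)
M/d(16) - 30371/(1/(-49670)) = 29480/(1/(16 + 16**3)) - 30371/(1/(-49670)) = 29480/(1/(16 + 4096)) - 30371/(-1/49670) = 29480/(1/4112) - 30371*(-49670) = 29480/(1/4112) + 1508527570 = 29480*4112 + 1508527570 = 121221760 + 1508527570 = 1629749330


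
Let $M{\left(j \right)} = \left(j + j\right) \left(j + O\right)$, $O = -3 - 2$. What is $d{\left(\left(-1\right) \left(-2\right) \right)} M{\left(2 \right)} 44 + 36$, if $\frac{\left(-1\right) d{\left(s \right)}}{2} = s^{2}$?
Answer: $4260$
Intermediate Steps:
$O = -5$
$d{\left(s \right)} = - 2 s^{2}$
$M{\left(j \right)} = 2 j \left(-5 + j\right)$ ($M{\left(j \right)} = \left(j + j\right) \left(j - 5\right) = 2 j \left(-5 + j\right)$)
$d{\left(\left(-1\right) \left(-2\right) \right)} M{\left(2 \right)} 44 + 36 = - 2 \left(\left(-1\right) \left(-2\right)\right)^{2} \cdot 2 \cdot 2 \left(-5 + 2\right) 44 + 36 = - 2 \cdot 2^{2} \cdot 2 \cdot 2 \left(-3\right) 44 + 36 = \left(-2\right) 4 \left(-12\right) 44 + 36 = \left(-8\right) \left(-12\right) 44 + 36 = 96 \cdot 44 + 36 = 4224 + 36 = 4260$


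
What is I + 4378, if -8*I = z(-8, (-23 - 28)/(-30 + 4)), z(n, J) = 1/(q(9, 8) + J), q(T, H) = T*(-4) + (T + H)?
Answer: 7757829/1772 ≈ 4378.0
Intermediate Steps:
q(T, H) = H - 3*T (q(T, H) = -4*T + (H + T) = H - 3*T)
z(n, J) = 1/(-19 + J) (z(n, J) = 1/((8 - 3*9) + J) = 1/((8 - 27) + J) = 1/(-19 + J))
I = 13/1772 (I = -1/(8*(-19 + (-23 - 28)/(-30 + 4))) = -1/(8*(-19 - 51/(-26))) = -1/(8*(-19 - 51*(-1/26))) = -1/(8*(-19 + 51/26)) = -1/(8*(-443/26)) = -⅛*(-26/443) = 13/1772 ≈ 0.0073363)
I + 4378 = 13/1772 + 4378 = 7757829/1772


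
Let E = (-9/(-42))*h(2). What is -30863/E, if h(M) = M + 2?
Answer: -216041/6 ≈ -36007.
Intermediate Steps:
h(M) = 2 + M
E = 6/7 (E = (-9/(-42))*(2 + 2) = -9*(-1)/42*4 = -1*(-3/14)*4 = (3/14)*4 = 6/7 ≈ 0.85714)
-30863/E = -30863/6/7 = -30863*7/6 = -216041/6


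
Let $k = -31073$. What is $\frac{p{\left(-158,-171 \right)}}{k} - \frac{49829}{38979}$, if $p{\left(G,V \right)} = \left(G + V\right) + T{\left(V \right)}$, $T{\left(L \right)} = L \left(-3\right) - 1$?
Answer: $- \frac{1555469674}{1211194467} \approx -1.2842$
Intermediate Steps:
$T{\left(L \right)} = -1 - 3 L$ ($T{\left(L \right)} = - 3 L - 1 = -1 - 3 L$)
$p{\left(G,V \right)} = -1 + G - 2 V$ ($p{\left(G,V \right)} = \left(G + V\right) - \left(1 + 3 V\right) = -1 + G - 2 V$)
$\frac{p{\left(-158,-171 \right)}}{k} - \frac{49829}{38979} = \frac{-1 - 158 - -342}{-31073} - \frac{49829}{38979} = \left(-1 - 158 + 342\right) \left(- \frac{1}{31073}\right) - \frac{49829}{38979} = 183 \left(- \frac{1}{31073}\right) - \frac{49829}{38979} = - \frac{183}{31073} - \frac{49829}{38979} = - \frac{1555469674}{1211194467}$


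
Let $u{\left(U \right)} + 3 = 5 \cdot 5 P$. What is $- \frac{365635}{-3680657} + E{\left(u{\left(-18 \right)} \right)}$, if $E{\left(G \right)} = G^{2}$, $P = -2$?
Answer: $\frac{10339331148}{3680657} \approx 2809.1$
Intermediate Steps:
$u{\left(U \right)} = -53$ ($u{\left(U \right)} = -3 + 5 \cdot 5 \left(-2\right) = -3 + 25 \left(-2\right) = -3 - 50 = -53$)
$- \frac{365635}{-3680657} + E{\left(u{\left(-18 \right)} \right)} = - \frac{365635}{-3680657} + \left(-53\right)^{2} = \left(-365635\right) \left(- \frac{1}{3680657}\right) + 2809 = \frac{365635}{3680657} + 2809 = \frac{10339331148}{3680657}$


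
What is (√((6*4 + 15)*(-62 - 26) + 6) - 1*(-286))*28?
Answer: 8008 + 28*I*√3426 ≈ 8008.0 + 1638.9*I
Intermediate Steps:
(√((6*4 + 15)*(-62 - 26) + 6) - 1*(-286))*28 = (√((24 + 15)*(-88) + 6) + 286)*28 = (√(39*(-88) + 6) + 286)*28 = (√(-3432 + 6) + 286)*28 = (√(-3426) + 286)*28 = (I*√3426 + 286)*28 = (286 + I*√3426)*28 = 8008 + 28*I*√3426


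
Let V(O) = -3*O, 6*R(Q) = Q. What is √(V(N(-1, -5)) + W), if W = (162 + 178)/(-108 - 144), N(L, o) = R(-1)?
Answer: I*√1498/42 ≈ 0.92152*I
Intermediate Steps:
R(Q) = Q/6
N(L, o) = -⅙ (N(L, o) = (⅙)*(-1) = -⅙)
W = -85/63 (W = 340/(-252) = 340*(-1/252) = -85/63 ≈ -1.3492)
√(V(N(-1, -5)) + W) = √(-3*(-⅙) - 85/63) = √(½ - 85/63) = √(-107/126) = I*√1498/42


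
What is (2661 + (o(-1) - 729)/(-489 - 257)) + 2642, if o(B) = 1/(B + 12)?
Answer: 21762218/4103 ≈ 5304.0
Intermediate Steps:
o(B) = 1/(12 + B)
(2661 + (o(-1) - 729)/(-489 - 257)) + 2642 = (2661 + (1/(12 - 1) - 729)/(-489 - 257)) + 2642 = (2661 + (1/11 - 729)/(-746)) + 2642 = (2661 + (1/11 - 729)*(-1/746)) + 2642 = (2661 - 8018/11*(-1/746)) + 2642 = (2661 + 4009/4103) + 2642 = 10922092/4103 + 2642 = 21762218/4103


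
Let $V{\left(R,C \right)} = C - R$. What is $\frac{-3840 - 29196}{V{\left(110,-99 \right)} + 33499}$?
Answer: $- \frac{16518}{16645} \approx -0.99237$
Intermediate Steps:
$\frac{-3840 - 29196}{V{\left(110,-99 \right)} + 33499} = \frac{-3840 - 29196}{\left(-99 - 110\right) + 33499} = - \frac{33036}{\left(-99 - 110\right) + 33499} = - \frac{33036}{-209 + 33499} = - \frac{33036}{33290} = \left(-33036\right) \frac{1}{33290} = - \frac{16518}{16645}$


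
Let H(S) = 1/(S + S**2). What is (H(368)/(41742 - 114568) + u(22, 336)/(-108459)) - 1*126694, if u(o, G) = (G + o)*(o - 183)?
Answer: -1161434178019759135/9167277453984 ≈ -1.2669e+5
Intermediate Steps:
u(o, G) = (-183 + o)*(G + o) (u(o, G) = (G + o)*(-183 + o) = (-183 + o)*(G + o))
(H(368)/(41742 - 114568) + u(22, 336)/(-108459)) - 1*126694 = ((1/(368*(1 + 368)))/(41742 - 114568) + (22**2 - 183*336 - 183*22 + 336*22)/(-108459)) - 1*126694 = (((1/368)/369)/(-72826) + (484 - 61488 - 4026 + 7392)*(-1/108459)) - 126694 = (((1/368)*(1/369))*(-1/72826) - 57638*(-1/108459)) - 126694 = ((1/135792)*(-1/72826) + 57638/108459) - 126694 = (-1/9889188192 + 57638/108459) - 126694 = 4871735289761/9167277453984 - 126694 = -1161434178019759135/9167277453984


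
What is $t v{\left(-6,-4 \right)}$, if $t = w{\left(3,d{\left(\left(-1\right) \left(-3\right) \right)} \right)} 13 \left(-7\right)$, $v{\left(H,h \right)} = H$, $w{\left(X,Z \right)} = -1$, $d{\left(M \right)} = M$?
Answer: $-546$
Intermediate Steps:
$t = 91$ ($t = \left(-1\right) 13 \left(-7\right) = \left(-13\right) \left(-7\right) = 91$)
$t v{\left(-6,-4 \right)} = 91 \left(-6\right) = -546$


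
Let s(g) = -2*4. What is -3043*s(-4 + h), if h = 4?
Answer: 24344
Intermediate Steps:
s(g) = -8
-3043*s(-4 + h) = -3043*(-8) = 24344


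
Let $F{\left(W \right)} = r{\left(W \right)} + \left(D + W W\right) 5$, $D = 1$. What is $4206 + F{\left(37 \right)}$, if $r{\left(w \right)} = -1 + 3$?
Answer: $11058$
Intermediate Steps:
$r{\left(w \right)} = 2$
$F{\left(W \right)} = 7 + 5 W^{2}$ ($F{\left(W \right)} = 2 + \left(1 + W W\right) 5 = 2 + \left(1 + W^{2}\right) 5 = 2 + \left(5 + 5 W^{2}\right) = 7 + 5 W^{2}$)
$4206 + F{\left(37 \right)} = 4206 + \left(7 + 5 \cdot 37^{2}\right) = 4206 + \left(7 + 5 \cdot 1369\right) = 4206 + \left(7 + 6845\right) = 4206 + 6852 = 11058$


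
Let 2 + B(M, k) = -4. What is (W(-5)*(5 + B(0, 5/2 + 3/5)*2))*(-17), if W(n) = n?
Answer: -595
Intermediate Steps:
B(M, k) = -6 (B(M, k) = -2 - 4 = -6)
(W(-5)*(5 + B(0, 5/2 + 3/5)*2))*(-17) = -5*(5 - 6*2)*(-17) = -5*(5 - 12)*(-17) = -5*(-7)*(-17) = 35*(-17) = -595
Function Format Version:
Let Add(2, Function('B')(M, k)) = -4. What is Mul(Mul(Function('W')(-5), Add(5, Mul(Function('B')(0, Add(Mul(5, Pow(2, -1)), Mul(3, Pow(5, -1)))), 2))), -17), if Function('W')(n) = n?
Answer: -595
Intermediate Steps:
Function('B')(M, k) = -6 (Function('B')(M, k) = Add(-2, -4) = -6)
Mul(Mul(Function('W')(-5), Add(5, Mul(Function('B')(0, Add(Mul(5, Pow(2, -1)), Mul(3, Pow(5, -1)))), 2))), -17) = Mul(Mul(-5, Add(5, Mul(-6, 2))), -17) = Mul(Mul(-5, Add(5, -12)), -17) = Mul(Mul(-5, -7), -17) = Mul(35, -17) = -595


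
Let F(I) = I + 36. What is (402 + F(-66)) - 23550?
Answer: -23178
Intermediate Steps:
F(I) = 36 + I
(402 + F(-66)) - 23550 = (402 + (36 - 66)) - 23550 = (402 - 30) - 23550 = 372 - 23550 = -23178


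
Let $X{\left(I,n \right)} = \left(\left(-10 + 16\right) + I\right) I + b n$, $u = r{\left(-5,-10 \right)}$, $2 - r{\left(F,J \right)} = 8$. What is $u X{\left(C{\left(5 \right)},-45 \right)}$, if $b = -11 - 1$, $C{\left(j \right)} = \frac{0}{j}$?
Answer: $-3240$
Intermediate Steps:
$r{\left(F,J \right)} = -6$ ($r{\left(F,J \right)} = 2 - 8 = -6$)
$u = -6$
$C{\left(j \right)} = 0$
$b = -12$
$X{\left(I,n \right)} = - 12 n + I \left(6 + I\right)$ ($X{\left(I,n \right)} = \left(\left(-10 + 16\right) + I\right) I - 12 n = \left(6 + I\right) I - 12 n = I \left(6 + I\right) - 12 n = - 12 n + I \left(6 + I\right)$)
$u X{\left(C{\left(5 \right)},-45 \right)} = - 6 \left(0^{2} - -540 + 6 \cdot 0\right) = - 6 \left(0 + 540 + 0\right) = \left(-6\right) 540 = -3240$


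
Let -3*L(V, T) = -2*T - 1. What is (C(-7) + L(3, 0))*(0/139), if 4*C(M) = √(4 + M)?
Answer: 0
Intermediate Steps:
C(M) = √(4 + M)/4
L(V, T) = ⅓ + 2*T/3 (L(V, T) = -(-2*T - 1)/3 = -(-1 - 2*T)/3 = ⅓ + 2*T/3)
(C(-7) + L(3, 0))*(0/139) = (√(4 - 7)/4 + (⅓ + (⅔)*0))*(0/139) = (√(-3)/4 + (⅓ + 0))*(0*(1/139)) = ((I*√3)/4 + ⅓)*0 = (I*√3/4 + ⅓)*0 = (⅓ + I*√3/4)*0 = 0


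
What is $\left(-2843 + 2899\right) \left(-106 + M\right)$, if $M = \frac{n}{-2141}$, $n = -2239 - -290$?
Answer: $- \frac{12599832}{2141} \approx -5885.0$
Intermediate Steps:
$n = -1949$ ($n = -2239 + 290 = -1949$)
$M = \frac{1949}{2141}$ ($M = - \frac{1949}{-2141} = \left(-1949\right) \left(- \frac{1}{2141}\right) = \frac{1949}{2141} \approx 0.91032$)
$\left(-2843 + 2899\right) \left(-106 + M\right) = \left(-2843 + 2899\right) \left(-106 + \frac{1949}{2141}\right) = 56 \left(- \frac{224997}{2141}\right) = - \frac{12599832}{2141}$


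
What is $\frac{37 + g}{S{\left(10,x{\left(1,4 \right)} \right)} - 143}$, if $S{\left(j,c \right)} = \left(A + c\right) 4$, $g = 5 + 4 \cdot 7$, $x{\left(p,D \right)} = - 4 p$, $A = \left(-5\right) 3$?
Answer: $- \frac{70}{219} \approx -0.31963$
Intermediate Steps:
$A = -15$
$g = 33$ ($g = 5 + 28 = 33$)
$S{\left(j,c \right)} = -60 + 4 c$ ($S{\left(j,c \right)} = \left(-15 + c\right) 4 = -60 + 4 c$)
$\frac{37 + g}{S{\left(10,x{\left(1,4 \right)} \right)} - 143} = \frac{37 + 33}{\left(-60 + 4 \left(\left(-4\right) 1\right)\right) - 143} = \frac{70}{\left(-60 + 4 \left(-4\right)\right) - 143} = \frac{70}{\left(-60 - 16\right) - 143} = \frac{70}{-76 - 143} = \frac{70}{-219} = 70 \left(- \frac{1}{219}\right) = - \frac{70}{219}$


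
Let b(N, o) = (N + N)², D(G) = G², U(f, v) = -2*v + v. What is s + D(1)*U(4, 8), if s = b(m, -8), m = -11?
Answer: 476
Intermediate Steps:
U(f, v) = -v
b(N, o) = 4*N² (b(N, o) = (2*N)² = 4*N²)
s = 484 (s = 4*(-11)² = 4*121 = 484)
s + D(1)*U(4, 8) = 484 + 1²*(-1*8) = 484 + 1*(-8) = 484 - 8 = 476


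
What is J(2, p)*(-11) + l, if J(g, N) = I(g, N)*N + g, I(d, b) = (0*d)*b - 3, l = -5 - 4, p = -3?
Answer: -130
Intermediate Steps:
l = -9
I(d, b) = -3 (I(d, b) = 0*b - 3 = 0 - 3 = -3)
J(g, N) = g - 3*N (J(g, N) = -3*N + g = g - 3*N)
J(2, p)*(-11) + l = (2 - 3*(-3))*(-11) - 9 = (2 + 9)*(-11) - 9 = 11*(-11) - 9 = -121 - 9 = -130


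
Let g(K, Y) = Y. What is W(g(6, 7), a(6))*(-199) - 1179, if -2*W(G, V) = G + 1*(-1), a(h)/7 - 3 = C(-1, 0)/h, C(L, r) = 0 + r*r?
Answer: -582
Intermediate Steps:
C(L, r) = r² (C(L, r) = 0 + r² = r²)
a(h) = 21 (a(h) = 21 + 7*(0²/h) = 21 + 7*(0/h) = 21 + 7*0 = 21 + 0 = 21)
W(G, V) = ½ - G/2 (W(G, V) = -(G + 1*(-1))/2 = -(G - 1)/2 = -(-1 + G)/2 = ½ - G/2)
W(g(6, 7), a(6))*(-199) - 1179 = (½ - ½*7)*(-199) - 1179 = (½ - 7/2)*(-199) - 1179 = -3*(-199) - 1179 = 597 - 1179 = -582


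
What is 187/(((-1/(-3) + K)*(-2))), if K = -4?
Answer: 51/2 ≈ 25.500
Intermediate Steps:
187/(((-1/(-3) + K)*(-2))) = 187/(((-1/(-3) - 4)*(-2))) = 187/(((-1*(-1/3) - 4)*(-2))) = 187/(((1/3 - 4)*(-2))) = 187/((-11/3*(-2))) = 187/(22/3) = 187*(3/22) = 51/2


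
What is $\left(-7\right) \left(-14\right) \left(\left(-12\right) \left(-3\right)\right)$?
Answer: $3528$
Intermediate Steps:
$\left(-7\right) \left(-14\right) \left(\left(-12\right) \left(-3\right)\right) = 98 \cdot 36 = 3528$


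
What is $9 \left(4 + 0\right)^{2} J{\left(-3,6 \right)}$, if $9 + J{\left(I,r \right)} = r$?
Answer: $-432$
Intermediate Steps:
$J{\left(I,r \right)} = -9 + r$
$9 \left(4 + 0\right)^{2} J{\left(-3,6 \right)} = 9 \left(4 + 0\right)^{2} \left(-9 + 6\right) = 9 \cdot 4^{2} \left(-3\right) = 9 \cdot 16 \left(-3\right) = 144 \left(-3\right) = -432$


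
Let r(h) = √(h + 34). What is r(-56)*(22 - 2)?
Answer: 20*I*√22 ≈ 93.808*I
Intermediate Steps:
r(h) = √(34 + h)
r(-56)*(22 - 2) = √(34 - 56)*(22 - 2) = √(-22)*20 = (I*√22)*20 = 20*I*√22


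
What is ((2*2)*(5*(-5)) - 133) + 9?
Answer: -224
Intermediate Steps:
((2*2)*(5*(-5)) - 133) + 9 = (4*(-25) - 133) + 9 = (-100 - 133) + 9 = -233 + 9 = -224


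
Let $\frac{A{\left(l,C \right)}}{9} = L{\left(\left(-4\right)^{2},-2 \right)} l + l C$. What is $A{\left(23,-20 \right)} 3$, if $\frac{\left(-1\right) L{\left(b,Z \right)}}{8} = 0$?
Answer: $-12420$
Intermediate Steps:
$L{\left(b,Z \right)} = 0$ ($L{\left(b,Z \right)} = \left(-8\right) 0 = 0$)
$A{\left(l,C \right)} = 9 C l$ ($A{\left(l,C \right)} = 9 \left(0 l + l C\right) = 9 \left(0 + C l\right) = 9 C l$)
$A{\left(23,-20 \right)} 3 = 9 \left(-20\right) 23 \cdot 3 = \left(-4140\right) 3 = -12420$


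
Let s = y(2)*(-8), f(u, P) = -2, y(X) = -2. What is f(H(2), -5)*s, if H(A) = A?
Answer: -32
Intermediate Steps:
s = 16 (s = -2*(-8) = 16)
f(H(2), -5)*s = -2*16 = -32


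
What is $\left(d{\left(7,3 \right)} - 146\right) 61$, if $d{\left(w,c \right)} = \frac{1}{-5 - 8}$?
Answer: $- \frac{115839}{13} \approx -8910.7$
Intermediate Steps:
$d{\left(w,c \right)} = - \frac{1}{13}$ ($d{\left(w,c \right)} = \frac{1}{-13} = - \frac{1}{13}$)
$\left(d{\left(7,3 \right)} - 146\right) 61 = \left(- \frac{1}{13} - 146\right) 61 = \left(- \frac{1899}{13}\right) 61 = - \frac{115839}{13}$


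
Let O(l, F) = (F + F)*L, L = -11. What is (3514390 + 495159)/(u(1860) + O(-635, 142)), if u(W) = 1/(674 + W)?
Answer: -10160197166/7916215 ≈ -1283.5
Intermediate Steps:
O(l, F) = -22*F (O(l, F) = (F + F)*(-11) = (2*F)*(-11) = -22*F)
(3514390 + 495159)/(u(1860) + O(-635, 142)) = (3514390 + 495159)/(1/(674 + 1860) - 22*142) = 4009549/(1/2534 - 3124) = 4009549/(-7916215/2534) = 4009549*(-2534/7916215) = -10160197166/7916215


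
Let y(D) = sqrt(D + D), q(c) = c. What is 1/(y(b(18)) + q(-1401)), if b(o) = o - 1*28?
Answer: -1401/1962821 - 2*I*sqrt(5)/1962821 ≈ -0.00071377 - 2.2784e-6*I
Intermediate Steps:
b(o) = -28 + o (b(o) = o - 28 = -28 + o)
y(D) = sqrt(2)*sqrt(D) (y(D) = sqrt(2*D) = sqrt(2)*sqrt(D))
1/(y(b(18)) + q(-1401)) = 1/(sqrt(2)*sqrt(-28 + 18) - 1401) = 1/(sqrt(2)*sqrt(-10) - 1401) = 1/(sqrt(2)*(I*sqrt(10)) - 1401) = 1/(2*I*sqrt(5) - 1401) = 1/(-1401 + 2*I*sqrt(5))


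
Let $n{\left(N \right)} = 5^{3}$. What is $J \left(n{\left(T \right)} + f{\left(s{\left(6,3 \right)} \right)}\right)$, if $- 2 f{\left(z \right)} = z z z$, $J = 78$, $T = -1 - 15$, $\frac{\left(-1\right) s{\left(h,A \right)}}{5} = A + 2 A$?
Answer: $3563625$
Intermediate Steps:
$s{\left(h,A \right)} = - 15 A$ ($s{\left(h,A \right)} = - 5 \left(A + 2 A\right) = - 5 \cdot 3 A = - 15 A$)
$T = -16$ ($T = -1 - 15 = -16$)
$n{\left(N \right)} = 125$
$f{\left(z \right)} = - \frac{z^{3}}{2}$ ($f{\left(z \right)} = - \frac{z z z}{2} = - \frac{z^{2} z}{2} = - \frac{z^{3}}{2}$)
$J \left(n{\left(T \right)} + f{\left(s{\left(6,3 \right)} \right)}\right) = 78 \left(125 - \frac{\left(\left(-15\right) 3\right)^{3}}{2}\right) = 78 \left(125 - \frac{\left(-45\right)^{3}}{2}\right) = 78 \left(125 - - \frac{91125}{2}\right) = 78 \left(125 + \frac{91125}{2}\right) = 78 \cdot \frac{91375}{2} = 3563625$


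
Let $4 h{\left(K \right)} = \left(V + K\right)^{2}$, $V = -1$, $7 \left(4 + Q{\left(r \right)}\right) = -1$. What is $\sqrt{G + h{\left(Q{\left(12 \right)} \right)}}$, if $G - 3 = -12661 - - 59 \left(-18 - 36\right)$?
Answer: $\frac{4 i \sqrt{48502}}{7} \approx 125.85 i$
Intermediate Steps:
$Q{\left(r \right)} = - \frac{29}{7}$ ($Q{\left(r \right)} = -4 + \frac{1}{7} \left(-1\right) = -4 - \frac{1}{7} = - \frac{29}{7}$)
$G = -15844$ ($G = 3 - \left(12661 - 59 \left(-18 - 36\right)\right) = 3 - \left(12661 - -3186\right) = 3 - 15847 = -15844$)
$h{\left(K \right)} = \frac{\left(-1 + K\right)^{2}}{4}$
$\sqrt{G + h{\left(Q{\left(12 \right)} \right)}} = \sqrt{-15844 + \frac{\left(-1 - \frac{29}{7}\right)^{2}}{4}} = \sqrt{-15844 + \frac{\left(- \frac{36}{7}\right)^{2}}{4}} = \sqrt{-15844 + \frac{1}{4} \cdot \frac{1296}{49}} = \sqrt{-15844 + \frac{324}{49}} = \sqrt{- \frac{776032}{49}} = \frac{4 i \sqrt{48502}}{7}$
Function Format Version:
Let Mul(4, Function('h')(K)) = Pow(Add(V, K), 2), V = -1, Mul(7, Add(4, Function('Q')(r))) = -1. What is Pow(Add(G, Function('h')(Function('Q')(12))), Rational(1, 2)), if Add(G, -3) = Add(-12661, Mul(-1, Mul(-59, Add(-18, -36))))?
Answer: Mul(Rational(4, 7), I, Pow(48502, Rational(1, 2))) ≈ Mul(125.85, I)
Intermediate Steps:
Function('Q')(r) = Rational(-29, 7) (Function('Q')(r) = Add(-4, Mul(Rational(1, 7), -1)) = Add(-4, Rational(-1, 7)) = Rational(-29, 7))
G = -15844 (G = Add(3, Add(-12661, Mul(-1, Mul(-59, Add(-18, -36))))) = Add(3, Add(-12661, Mul(-1, Mul(-59, -54)))) = Add(3, Add(-12661, Mul(-1, 3186))) = Add(3, Add(-12661, -3186)) = Add(3, -15847) = -15844)
Function('h')(K) = Mul(Rational(1, 4), Pow(Add(-1, K), 2))
Pow(Add(G, Function('h')(Function('Q')(12))), Rational(1, 2)) = Pow(Add(-15844, Mul(Rational(1, 4), Pow(Add(-1, Rational(-29, 7)), 2))), Rational(1, 2)) = Pow(Add(-15844, Mul(Rational(1, 4), Pow(Rational(-36, 7), 2))), Rational(1, 2)) = Pow(Add(-15844, Mul(Rational(1, 4), Rational(1296, 49))), Rational(1, 2)) = Pow(Add(-15844, Rational(324, 49)), Rational(1, 2)) = Pow(Rational(-776032, 49), Rational(1, 2)) = Mul(Rational(4, 7), I, Pow(48502, Rational(1, 2)))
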